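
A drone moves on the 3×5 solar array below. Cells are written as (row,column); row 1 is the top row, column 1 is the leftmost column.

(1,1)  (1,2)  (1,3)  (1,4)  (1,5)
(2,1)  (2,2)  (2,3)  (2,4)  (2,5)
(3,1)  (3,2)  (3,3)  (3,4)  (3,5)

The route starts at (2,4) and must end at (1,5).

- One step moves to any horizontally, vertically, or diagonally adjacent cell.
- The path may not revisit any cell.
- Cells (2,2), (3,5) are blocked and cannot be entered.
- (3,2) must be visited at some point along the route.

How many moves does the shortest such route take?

Any route passes through (3,2) somewhere between (2,4) and (1,5). Summing Chebyshev distances along the two legs ((2,4) → (3,2) → (1,5)) gives a lower bound of 2 + 3 = 5 moves.
A route of 5 moves achieves this: (2,4) → (3,3) → (3,2) → (2,3) → (1,4) → (1,5).
Since 5 matches the lower bound, it is optimal.

5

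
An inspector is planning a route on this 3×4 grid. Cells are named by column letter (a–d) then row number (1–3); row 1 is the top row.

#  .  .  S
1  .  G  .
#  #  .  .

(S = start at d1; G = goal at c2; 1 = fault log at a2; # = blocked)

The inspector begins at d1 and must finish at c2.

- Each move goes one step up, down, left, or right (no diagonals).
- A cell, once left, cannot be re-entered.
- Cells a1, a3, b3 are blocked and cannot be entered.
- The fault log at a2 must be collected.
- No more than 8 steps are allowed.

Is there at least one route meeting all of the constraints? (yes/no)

no

a2 must be visited but has only one open neighbour (b2), and it is neither the start nor the goal — the route would have to enter and leave through b2, re-entering it.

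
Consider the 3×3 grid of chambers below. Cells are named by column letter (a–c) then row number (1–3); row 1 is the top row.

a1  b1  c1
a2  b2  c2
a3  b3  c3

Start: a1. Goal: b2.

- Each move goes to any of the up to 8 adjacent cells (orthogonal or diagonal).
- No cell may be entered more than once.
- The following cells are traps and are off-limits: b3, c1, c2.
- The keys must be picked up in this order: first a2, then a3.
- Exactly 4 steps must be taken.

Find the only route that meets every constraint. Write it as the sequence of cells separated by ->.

The waypoints must appear in the order a2, a3, with no cell reused.
Route from a1: right to b1, down-left to a2, down to a3, up-right to b2 — 4 moves in all.
Check: order respected (a2 at step 2, a3 at step 3); 4 moves as required.

a1 -> b1 -> a2 -> a3 -> b2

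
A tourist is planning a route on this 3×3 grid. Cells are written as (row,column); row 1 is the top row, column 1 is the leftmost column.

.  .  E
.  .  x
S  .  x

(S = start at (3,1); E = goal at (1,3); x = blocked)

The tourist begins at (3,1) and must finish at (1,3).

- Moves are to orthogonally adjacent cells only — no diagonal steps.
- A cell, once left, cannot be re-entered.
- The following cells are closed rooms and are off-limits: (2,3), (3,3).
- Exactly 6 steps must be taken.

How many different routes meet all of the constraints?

Need simple routes of exactly 6 moves from (3,1) to (1,3) (Manhattan distance 4, so 1 moves are spent on a detour and 1 undoing it).
Enumerating: (3,1) (3,2) (2,2) (2,1) (1,1) (1,2) (1,3).
That gives 1 route.

1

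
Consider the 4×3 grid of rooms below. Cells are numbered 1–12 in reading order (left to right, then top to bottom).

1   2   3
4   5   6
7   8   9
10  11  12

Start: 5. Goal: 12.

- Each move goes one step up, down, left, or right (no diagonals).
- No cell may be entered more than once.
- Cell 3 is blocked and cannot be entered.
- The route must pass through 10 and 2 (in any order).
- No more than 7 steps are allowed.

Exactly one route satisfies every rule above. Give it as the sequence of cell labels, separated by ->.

The budget equals the shortest possible length, so every move has to be on a shortest route through the required cells.
Route from 5: up 1 to 2, left 1 to 1, down 3 to 10, right 2 to 12 — 7 moves in all.
Check: all required cells visited; 7 ≤ 7 moves.

5 -> 2 -> 1 -> 4 -> 7 -> 10 -> 11 -> 12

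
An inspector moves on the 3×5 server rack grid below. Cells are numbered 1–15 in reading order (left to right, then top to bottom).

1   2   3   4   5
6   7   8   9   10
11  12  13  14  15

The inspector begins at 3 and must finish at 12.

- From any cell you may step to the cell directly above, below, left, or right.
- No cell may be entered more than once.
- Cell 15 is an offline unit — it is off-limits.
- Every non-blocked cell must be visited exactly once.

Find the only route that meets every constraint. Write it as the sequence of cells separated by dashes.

Need to visit all 14 open cells exactly once, starting at 3 and ending at 12.
Cell 1 has only two open neighbours (6 and 2), so the path must pass straight through it: one of those is the cell it's entered from and the other is where it exits.
Route from 3: 2× right (reaching 5), down to 10, left to 9, down to 14, left to 13, up to 8, left to 7, up to 2, left to 1, 2× down (reaching 11), right to 12 — 13 moves in all.
Check: all 14 open cells covered.

3 - 4 - 5 - 10 - 9 - 14 - 13 - 8 - 7 - 2 - 1 - 6 - 11 - 12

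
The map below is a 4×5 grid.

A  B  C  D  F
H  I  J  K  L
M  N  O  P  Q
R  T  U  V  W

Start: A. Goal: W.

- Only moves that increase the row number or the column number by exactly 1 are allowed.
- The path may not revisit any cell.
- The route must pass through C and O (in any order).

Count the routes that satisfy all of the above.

A right/down-only route from A to W makes exactly 3 down-moves and 4 right-moves in some order.
With no other constraints that would be C(7,3) = 35 routes.
A monotone route can only reach the required cells in the order C, O, so split there and multiply the segment counts: A→C: 1; C→O: 1; O→W: 3; product = 3.
That gives 3 routes.

3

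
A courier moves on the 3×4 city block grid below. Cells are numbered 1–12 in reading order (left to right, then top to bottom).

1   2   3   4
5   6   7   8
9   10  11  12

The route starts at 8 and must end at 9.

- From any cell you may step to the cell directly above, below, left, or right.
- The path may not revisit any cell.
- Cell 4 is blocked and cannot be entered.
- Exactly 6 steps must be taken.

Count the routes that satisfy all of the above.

Need simple routes of exactly 6 moves from 8 to 9 (Manhattan distance 4, so 1 moves are spent on a detour and 1 undoing it).
Enumerating: 8 12 11 7 6 10 9 | 8 12 11 7 6 5 9 | 8 12 11 10 6 5 9 | 8 7 3 2 6 10 9 | 8 7 3 2 6 5 9 | 8 7 3 2 1 5 9 | 8 7 11 10 6 5 9 | 8 7 6 2 1 5 9.
That gives 8 routes.

8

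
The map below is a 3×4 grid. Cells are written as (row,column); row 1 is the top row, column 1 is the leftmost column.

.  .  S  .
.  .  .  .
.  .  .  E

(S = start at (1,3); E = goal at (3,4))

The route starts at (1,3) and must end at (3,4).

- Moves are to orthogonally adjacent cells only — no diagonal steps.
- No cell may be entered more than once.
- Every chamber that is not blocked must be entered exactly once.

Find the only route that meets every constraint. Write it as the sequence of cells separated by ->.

(1,3) -> (1,4) -> (2,4) -> (2,3) -> (2,2) -> (1,2) -> (1,1) -> (2,1) -> (3,1) -> (3,2) -> (3,3) -> (3,4)

Need to visit all 12 open cells exactly once, starting at (1,3) and ending at (3,4).
Cell (1,1) has only two open neighbours ((2,1) and (1,2)), so the path must pass straight through it: one of those is the cell it's entered from and the other is where it exits.
Route from (1,3): right to (1,4), down to (2,4), 2× left (reaching (2,2)), up to (1,2), left to (1,1), 2× down (reaching (3,1)), 3× right (reaching (3,4)) — 11 moves in all.
Check: all 12 open cells covered.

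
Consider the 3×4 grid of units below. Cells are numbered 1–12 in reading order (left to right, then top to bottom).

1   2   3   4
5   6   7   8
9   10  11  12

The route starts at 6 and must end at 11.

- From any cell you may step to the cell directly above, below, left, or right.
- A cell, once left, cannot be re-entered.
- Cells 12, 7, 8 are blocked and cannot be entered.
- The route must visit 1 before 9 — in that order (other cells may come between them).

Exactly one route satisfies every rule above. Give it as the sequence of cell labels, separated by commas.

6, 2, 1, 5, 9, 10, 11

The waypoints must appear in the order 1, 9, with no cell reused.
Route from 6: up to 2, left to 1, 2× down (reaching 9), 2× right (reaching 11) — 6 moves in all.
Check: order respected (1 at step 2, 9 at step 4).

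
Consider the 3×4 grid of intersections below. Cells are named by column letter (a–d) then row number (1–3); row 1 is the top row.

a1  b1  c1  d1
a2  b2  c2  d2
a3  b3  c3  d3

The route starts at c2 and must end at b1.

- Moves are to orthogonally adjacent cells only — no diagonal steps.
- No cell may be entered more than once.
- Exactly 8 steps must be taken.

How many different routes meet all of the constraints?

5

Need simple routes of exactly 8 moves from c2 to b1 (Manhattan distance 2, so 3 moves are spent on a detour and 3 undoing it).
Enumerating: c2 c1 d1 d2 d3 c3 b3 b2 b1 | c2 b2 b3 c3 d3 d2 d1 c1 b1 | c2 d2 d3 c3 b3 b2 a2 a1 b1 | c2 d2 d3 c3 b3 a3 a2 a1 b1 | c2 d2 d3 c3 b3 a3 a2 b2 b1.
That gives 5 routes.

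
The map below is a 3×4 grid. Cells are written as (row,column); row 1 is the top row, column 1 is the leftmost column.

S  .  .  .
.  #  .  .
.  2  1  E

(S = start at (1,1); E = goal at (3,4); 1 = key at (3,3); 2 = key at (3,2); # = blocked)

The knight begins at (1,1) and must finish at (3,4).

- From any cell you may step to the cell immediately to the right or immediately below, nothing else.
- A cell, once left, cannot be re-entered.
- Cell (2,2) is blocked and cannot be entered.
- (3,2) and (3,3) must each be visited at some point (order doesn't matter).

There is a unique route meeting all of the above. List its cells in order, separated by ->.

(1,1) -> (2,1) -> (3,1) -> (3,2) -> (3,3) -> (3,4)

Moves only go right or down, so the column and row indices never decrease.
Route from (1,1): 2× down (reaching (3,1)), 3× right (reaching (3,4)) — 5 moves in all.
Check: all required cells visited.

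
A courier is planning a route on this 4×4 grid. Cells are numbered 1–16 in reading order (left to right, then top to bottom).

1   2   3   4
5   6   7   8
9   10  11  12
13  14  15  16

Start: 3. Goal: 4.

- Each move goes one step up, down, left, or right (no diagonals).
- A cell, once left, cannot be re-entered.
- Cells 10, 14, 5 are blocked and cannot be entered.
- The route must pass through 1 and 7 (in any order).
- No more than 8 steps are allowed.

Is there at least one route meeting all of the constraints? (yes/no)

1 must be visited but has only one open neighbour (2), and it is neither the start nor the goal — the route would have to enter and leave through 2, re-entering it.

no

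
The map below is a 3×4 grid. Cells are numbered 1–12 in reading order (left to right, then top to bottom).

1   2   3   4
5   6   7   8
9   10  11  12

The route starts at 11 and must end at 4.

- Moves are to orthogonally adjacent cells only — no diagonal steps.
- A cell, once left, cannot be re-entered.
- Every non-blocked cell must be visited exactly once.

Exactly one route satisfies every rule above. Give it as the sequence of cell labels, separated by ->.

Need to visit all 12 open cells exactly once, starting at 11 and ending at 4.
Cell 9 has only two open neighbours (5 and 10), so the path must pass straight through it: one of those is the cell it's entered from and the other is where it exits.
Route from 11: right 1 to 12, up 1 to 8, left 2 to 6, down 1 to 10, left 1 to 9, up 2 to 1, right 3 to 4 — 11 moves in all.
Check: all 12 open cells covered.

11 -> 12 -> 8 -> 7 -> 6 -> 10 -> 9 -> 5 -> 1 -> 2 -> 3 -> 4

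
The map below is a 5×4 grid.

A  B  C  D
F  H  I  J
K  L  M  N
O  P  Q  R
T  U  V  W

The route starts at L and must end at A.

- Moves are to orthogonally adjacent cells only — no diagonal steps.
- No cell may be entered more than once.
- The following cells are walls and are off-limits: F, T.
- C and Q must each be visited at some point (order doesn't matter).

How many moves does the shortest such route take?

7

Any route passes through C and Q in some order between L and A. Summing Manhattan distances along each leg and taking the cheapest ordering (L → Q → C → A) gives a lower bound of 2 + 3 + 2 = 7 moves.
A route of 7 moves achieves this: L → P → Q → M → I → C → B → A.
Since 7 matches the lower bound, it is optimal.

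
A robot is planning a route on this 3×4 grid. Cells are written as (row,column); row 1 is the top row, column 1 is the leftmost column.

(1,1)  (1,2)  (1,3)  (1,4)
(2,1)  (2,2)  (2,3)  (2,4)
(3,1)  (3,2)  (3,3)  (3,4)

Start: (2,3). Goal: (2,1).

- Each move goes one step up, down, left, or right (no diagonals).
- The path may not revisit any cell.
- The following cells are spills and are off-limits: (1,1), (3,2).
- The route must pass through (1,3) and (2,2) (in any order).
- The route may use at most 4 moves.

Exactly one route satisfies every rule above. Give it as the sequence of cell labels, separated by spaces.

(2,3) (1,3) (1,2) (2,2) (2,1)

The budget equals the shortest possible length, so every move has to be on a shortest route through the required cells.
Route from (2,3): up 1 to (1,3), left 1 to (1,2), down 1 to (2,2), left 1 to (2,1) — 4 moves in all.
Check: all required cells visited; 4 ≤ 4 moves.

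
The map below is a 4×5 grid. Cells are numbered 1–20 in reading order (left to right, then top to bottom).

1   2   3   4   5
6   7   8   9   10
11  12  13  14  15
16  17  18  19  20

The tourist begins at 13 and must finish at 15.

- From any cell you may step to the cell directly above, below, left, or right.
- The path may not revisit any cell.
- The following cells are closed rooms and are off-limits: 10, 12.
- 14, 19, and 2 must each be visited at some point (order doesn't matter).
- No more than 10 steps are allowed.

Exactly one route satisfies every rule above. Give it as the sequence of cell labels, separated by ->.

Any route must reach 14, 19, and 2 and still end at 15 within 10 moves, so the order of the required stops is forced.
Route from 13: up to 8, left to 7, up to 2, 2× right (reaching 4), 3× down (reaching 19), right to 20, up to 15 — 10 moves in all.
Check: all required cells visited; 10 ≤ 10 moves.

13 -> 8 -> 7 -> 2 -> 3 -> 4 -> 9 -> 14 -> 19 -> 20 -> 15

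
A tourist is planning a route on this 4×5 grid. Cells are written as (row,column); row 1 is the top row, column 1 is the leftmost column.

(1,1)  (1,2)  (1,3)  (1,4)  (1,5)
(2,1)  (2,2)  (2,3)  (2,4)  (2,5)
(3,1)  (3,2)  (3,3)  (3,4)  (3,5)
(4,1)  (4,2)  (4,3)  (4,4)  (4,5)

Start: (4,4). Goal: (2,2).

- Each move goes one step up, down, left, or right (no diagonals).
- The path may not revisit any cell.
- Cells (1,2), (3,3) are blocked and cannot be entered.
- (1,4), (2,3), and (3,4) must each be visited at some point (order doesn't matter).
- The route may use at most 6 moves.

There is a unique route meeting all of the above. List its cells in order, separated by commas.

Any route must reach (1,4), (2,3), and (3,4) and still end at (2,2) within 6 moves, so the order of the required stops is forced.
Route from (4,4): up 3 to (1,4), left 1 to (1,3), down 1 to (2,3), left 1 to (2,2) — 6 moves in all.
Check: all required cells visited; 6 ≤ 6 moves.

(4,4), (3,4), (2,4), (1,4), (1,3), (2,3), (2,2)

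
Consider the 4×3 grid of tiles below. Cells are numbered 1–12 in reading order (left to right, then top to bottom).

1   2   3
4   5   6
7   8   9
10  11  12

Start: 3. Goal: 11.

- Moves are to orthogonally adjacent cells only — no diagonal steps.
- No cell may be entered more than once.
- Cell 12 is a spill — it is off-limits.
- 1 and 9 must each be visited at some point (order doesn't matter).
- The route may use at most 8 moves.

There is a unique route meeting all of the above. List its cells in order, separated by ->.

3 -> 2 -> 1 -> 4 -> 5 -> 6 -> 9 -> 8 -> 11

Any route must reach 1 and 9 and still end at 11 within 8 moves, so the order of the required stops is forced.
Route from 3: left 2 to 1, down 1 to 4, right 2 to 6, down 1 to 9, left 1 to 8, down 1 to 11 — 8 moves in all.
Check: all required cells visited; 8 ≤ 8 moves.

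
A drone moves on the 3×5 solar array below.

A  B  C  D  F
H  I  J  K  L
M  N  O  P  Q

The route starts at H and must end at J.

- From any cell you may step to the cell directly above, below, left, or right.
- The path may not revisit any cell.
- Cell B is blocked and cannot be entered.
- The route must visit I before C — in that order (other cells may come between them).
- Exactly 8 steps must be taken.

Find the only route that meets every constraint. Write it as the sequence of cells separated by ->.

The waypoints must appear in the order I, C, with no cell reused.
Route from H: right to I, down to N, 2× right (reaching P), 2× up (reaching D), left to C, down to J — 8 moves in all.
Check: order respected (I at step 1, C at step 7); 8 moves as required.

H -> I -> N -> O -> P -> K -> D -> C -> J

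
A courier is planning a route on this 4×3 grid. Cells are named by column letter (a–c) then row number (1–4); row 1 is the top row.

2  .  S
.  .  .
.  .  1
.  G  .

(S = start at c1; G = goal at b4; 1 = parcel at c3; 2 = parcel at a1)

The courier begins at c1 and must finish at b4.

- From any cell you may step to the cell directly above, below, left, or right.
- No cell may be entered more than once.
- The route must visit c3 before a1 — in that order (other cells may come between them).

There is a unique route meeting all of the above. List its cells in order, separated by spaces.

c1 c2 c3 b3 b2 b1 a1 a2 a3 a4 b4

The waypoints must appear in the order c3, a1, with no cell reused.
Route from c1: down 2 to c3, left 1 to b3, up 2 to b1, left 1 to a1, down 3 to a4, right 1 to b4 — 10 moves in all.
Check: order respected (1 at step 2, 2 at step 6).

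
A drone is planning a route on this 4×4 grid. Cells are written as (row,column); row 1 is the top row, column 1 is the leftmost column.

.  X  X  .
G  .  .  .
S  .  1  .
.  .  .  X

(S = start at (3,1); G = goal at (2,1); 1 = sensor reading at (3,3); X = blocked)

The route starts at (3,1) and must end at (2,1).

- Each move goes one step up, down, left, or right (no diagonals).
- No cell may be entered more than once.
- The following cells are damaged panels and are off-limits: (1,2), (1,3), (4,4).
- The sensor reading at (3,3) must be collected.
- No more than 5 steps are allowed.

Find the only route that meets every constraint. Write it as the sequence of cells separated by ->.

(3,1) -> (3,2) -> (3,3) -> (2,3) -> (2,2) -> (2,1)

The budget equals the shortest possible length, so every move has to be on a shortest route through the required cells.
Route from (3,1): right 2 to (3,3), up 1 to (2,3), left 2 to (2,1) — 5 moves in all.
Check: all required cells visited; 5 ≤ 5 moves.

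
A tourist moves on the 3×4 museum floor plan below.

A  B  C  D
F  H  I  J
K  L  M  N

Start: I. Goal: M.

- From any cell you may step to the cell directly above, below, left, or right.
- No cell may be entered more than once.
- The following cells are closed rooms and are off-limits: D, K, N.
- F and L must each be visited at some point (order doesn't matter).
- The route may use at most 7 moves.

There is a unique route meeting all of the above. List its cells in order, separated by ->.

I -> C -> B -> A -> F -> H -> L -> M

The budget equals the shortest possible length, so every move has to be on a shortest route through the required cells.
Route from I: up to C, 2× left (reaching A), down to F, right to H, down to L, right to M — 7 moves in all.
Check: all required cells visited; 7 ≤ 7 moves.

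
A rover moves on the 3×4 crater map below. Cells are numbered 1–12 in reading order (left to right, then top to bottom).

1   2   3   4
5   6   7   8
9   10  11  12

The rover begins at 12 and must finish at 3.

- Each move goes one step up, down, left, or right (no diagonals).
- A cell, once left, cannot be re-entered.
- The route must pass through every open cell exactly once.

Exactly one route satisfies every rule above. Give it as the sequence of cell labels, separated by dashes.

Need to visit all 12 open cells exactly once, starting at 12 and ending at 3.
Route from 12: 3× left (reaching 9), 2× up (reaching 1), right to 2, down to 6, 2× right (reaching 8), up to 4, left to 3 — 11 moves in all.
Check: all 12 open cells covered.

12 - 11 - 10 - 9 - 5 - 1 - 2 - 6 - 7 - 8 - 4 - 3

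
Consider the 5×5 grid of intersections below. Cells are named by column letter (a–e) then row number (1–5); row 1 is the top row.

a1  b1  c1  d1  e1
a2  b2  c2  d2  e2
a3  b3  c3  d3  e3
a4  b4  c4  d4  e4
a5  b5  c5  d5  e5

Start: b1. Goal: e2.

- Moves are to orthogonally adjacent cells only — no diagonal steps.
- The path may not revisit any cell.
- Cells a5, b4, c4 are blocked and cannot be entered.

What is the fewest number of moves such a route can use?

4

The Manhattan distance from b1 to e2 is |1−2| + |2−5| = 4, so at least 4 moves are needed.
A route of 4 moves achieves this: b1 → b2 → c2 → d2 → e2.
Since 4 matches the lower bound, it is optimal.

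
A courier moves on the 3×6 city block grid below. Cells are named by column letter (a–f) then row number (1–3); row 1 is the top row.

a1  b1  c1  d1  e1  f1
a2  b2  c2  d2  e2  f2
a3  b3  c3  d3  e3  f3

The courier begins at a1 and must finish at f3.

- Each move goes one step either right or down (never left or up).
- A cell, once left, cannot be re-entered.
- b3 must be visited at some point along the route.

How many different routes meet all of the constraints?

3

A right/down-only route from a1 to f3 makes exactly 2 down-moves and 5 right-moves in some order.
With no other constraints that would be C(7,2) = 21 routes.
Split at b3 and multiply the segment counts: a1→b3: 3; b3→f3: 1; product = 3.
That gives 3 routes.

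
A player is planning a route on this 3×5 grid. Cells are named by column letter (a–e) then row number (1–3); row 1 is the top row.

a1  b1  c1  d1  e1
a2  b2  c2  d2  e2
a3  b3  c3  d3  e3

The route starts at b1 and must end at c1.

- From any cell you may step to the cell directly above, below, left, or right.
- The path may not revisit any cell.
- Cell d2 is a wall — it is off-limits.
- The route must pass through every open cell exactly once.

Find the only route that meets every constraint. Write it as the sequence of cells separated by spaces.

b1 a1 a2 a3 b3 b2 c2 c3 d3 e3 e2 e1 d1 c1

Need to visit all 14 open cells exactly once, starting at b1 and ending at c1.
Route from b1: left 1 to a1, down 2 to a3, right 1 to b3, up 1 to b2, right 1 to c2, down 1 to c3, right 2 to e3, up 2 to e1, left 2 to c1 — 13 moves in all.
Check: all 14 open cells covered.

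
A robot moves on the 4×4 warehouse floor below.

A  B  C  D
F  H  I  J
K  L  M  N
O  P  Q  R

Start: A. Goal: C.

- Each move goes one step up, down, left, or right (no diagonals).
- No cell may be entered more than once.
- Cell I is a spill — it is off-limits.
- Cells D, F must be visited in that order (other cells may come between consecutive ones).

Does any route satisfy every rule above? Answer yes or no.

no

Ignoring the required order, 22 revisit-free routes from A to C pass through all of D and F; the waypoint orders that occur are F → D (22) — never D → F.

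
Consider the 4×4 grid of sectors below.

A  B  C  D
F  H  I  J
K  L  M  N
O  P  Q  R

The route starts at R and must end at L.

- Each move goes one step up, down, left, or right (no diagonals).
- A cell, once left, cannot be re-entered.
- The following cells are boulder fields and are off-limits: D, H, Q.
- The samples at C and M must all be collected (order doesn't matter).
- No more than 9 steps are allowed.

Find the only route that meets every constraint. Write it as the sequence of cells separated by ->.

The 9-move cap with required stops at C, M leaves no slack for detours.
Route from R: up 1 to N, left 1 to M, up 2 to C, left 2 to A, down 2 to K, right 1 to L — 9 moves in all.
Check: all required cells visited; 9 ≤ 9 moves.

R -> N -> M -> I -> C -> B -> A -> F -> K -> L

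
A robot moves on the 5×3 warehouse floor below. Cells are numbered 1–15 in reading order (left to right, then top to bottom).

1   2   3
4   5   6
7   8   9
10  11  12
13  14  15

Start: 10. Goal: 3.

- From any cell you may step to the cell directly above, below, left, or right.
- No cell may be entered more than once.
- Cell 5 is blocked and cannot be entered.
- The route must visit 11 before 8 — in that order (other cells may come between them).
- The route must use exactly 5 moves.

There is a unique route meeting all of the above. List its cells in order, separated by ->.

The waypoints must appear in the order 11, 8, with no cell reused.
Route from 10: right 1 to 11, up 1 to 8, right 1 to 9, up 2 to 3 — 5 moves in all.
Check: order respected (11 at step 1, 8 at step 2); 5 moves as required.

10 -> 11 -> 8 -> 9 -> 6 -> 3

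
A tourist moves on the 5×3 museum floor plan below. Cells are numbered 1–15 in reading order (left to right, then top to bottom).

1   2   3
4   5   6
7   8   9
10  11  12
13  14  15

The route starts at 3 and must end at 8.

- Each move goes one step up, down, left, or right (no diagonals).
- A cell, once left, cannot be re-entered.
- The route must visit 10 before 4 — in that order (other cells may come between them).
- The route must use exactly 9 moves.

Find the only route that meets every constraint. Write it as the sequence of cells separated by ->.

The waypoints must appear in the order 10, 4, with no cell reused.
Route from 3: 3× down (reaching 12), 2× left (reaching 10), 2× up (reaching 4), right to 5, down to 8 — 9 moves in all.
Check: order respected (10 at step 5, 4 at step 7); 9 moves as required.

3 -> 6 -> 9 -> 12 -> 11 -> 10 -> 7 -> 4 -> 5 -> 8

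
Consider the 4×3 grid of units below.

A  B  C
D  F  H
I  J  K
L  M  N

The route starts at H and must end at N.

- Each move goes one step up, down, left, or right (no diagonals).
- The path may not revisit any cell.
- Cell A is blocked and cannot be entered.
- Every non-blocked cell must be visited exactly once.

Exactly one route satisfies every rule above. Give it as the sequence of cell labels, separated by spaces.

Need to visit all 11 open cells exactly once, starting at H and ending at N.
Cell L has only two open neighbours (I and M), so the path must pass straight through it: one of those is the cell it's entered from and the other is where it exits.
Route from H: up 1 to C, left 1 to B, down 1 to F, left 1 to D, down 2 to L, right 1 to M, up 1 to J, right 1 to K, down 1 to N — 10 moves in all.
Check: all 11 open cells covered.

H C B F D I L M J K N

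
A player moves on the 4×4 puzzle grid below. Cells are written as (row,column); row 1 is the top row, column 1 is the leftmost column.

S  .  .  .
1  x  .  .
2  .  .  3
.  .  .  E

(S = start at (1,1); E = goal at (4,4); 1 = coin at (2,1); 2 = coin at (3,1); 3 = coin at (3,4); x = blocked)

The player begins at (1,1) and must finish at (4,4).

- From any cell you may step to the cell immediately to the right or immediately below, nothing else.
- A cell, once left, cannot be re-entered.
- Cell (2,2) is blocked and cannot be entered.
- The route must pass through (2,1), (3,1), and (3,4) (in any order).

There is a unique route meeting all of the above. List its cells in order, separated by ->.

Moves only go right or down, so the column and row indices never decrease.
Route from (1,1): down 2 to (3,1), right 3 to (3,4), down 1 to (4,4) — 6 moves in all.
Check: all required cells visited.

(1,1) -> (2,1) -> (3,1) -> (3,2) -> (3,3) -> (3,4) -> (4,4)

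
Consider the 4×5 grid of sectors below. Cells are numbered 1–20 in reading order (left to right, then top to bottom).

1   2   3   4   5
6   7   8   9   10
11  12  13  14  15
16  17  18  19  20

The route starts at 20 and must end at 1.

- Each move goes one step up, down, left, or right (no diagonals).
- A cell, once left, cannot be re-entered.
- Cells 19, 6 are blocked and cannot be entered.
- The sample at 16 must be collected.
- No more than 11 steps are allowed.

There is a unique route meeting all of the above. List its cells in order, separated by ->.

Any route must reach 16 and still end at 1 within 11 moves, so the order of the required stops is forced.
Route from 20: up 1 to 15, left 2 to 13, down 1 to 18, left 2 to 16, up 1 to 11, right 1 to 12, up 2 to 2, left 1 to 1 — 11 moves in all.
Check: all required cells visited; 11 ≤ 11 moves.

20 -> 15 -> 14 -> 13 -> 18 -> 17 -> 16 -> 11 -> 12 -> 7 -> 2 -> 1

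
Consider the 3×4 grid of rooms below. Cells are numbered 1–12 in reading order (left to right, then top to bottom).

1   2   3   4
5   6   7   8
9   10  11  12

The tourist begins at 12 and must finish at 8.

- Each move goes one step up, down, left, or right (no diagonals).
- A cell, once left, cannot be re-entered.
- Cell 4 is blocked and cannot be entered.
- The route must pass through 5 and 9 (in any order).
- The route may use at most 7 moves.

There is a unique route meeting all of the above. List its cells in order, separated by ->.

Any route must reach 5 and 9 and still end at 8 within 7 moves, so the order of the required stops is forced.
Route from 12: 3× left (reaching 9), up to 5, 3× right (reaching 8) — 7 moves in all.
Check: all required cells visited; 7 ≤ 7 moves.

12 -> 11 -> 10 -> 9 -> 5 -> 6 -> 7 -> 8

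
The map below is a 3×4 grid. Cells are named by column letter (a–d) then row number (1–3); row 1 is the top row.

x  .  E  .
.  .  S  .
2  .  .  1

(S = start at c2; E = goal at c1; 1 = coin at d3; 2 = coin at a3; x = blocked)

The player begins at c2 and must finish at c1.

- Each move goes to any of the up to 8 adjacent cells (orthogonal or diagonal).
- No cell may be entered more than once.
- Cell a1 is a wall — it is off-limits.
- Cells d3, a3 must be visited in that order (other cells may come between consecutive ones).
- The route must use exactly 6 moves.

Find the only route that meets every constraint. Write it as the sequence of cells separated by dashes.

The waypoints must appear in the order d3, a3, with no cell reused.
Route from c2: down-right to d3, 3× left (reaching a3), 2× up-right (reaching c1) — 6 moves in all.
Check: order respected (1 at step 1, 2 at step 4); 6 moves as required.

c2 - d3 - c3 - b3 - a3 - b2 - c1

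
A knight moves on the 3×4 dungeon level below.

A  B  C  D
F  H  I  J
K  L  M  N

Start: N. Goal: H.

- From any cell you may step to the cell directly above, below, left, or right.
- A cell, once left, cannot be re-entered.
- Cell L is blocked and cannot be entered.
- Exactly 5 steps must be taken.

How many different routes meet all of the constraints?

4

Need simple routes of exactly 5 moves from N to H (Manhattan distance 3, so 1 moves are spent on a detour and 1 undoing it).
Enumerating: N J D C I H | N J D C B H | N J I C B H | N M I C B H.
That gives 4 routes.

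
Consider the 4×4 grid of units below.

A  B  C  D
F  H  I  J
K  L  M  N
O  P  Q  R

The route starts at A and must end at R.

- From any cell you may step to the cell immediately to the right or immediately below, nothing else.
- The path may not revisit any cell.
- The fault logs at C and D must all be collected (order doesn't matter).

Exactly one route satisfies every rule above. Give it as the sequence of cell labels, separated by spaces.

A B C D J N R

Moves only go right or down, so the column and row indices never decrease.
Route from A: 3× right (reaching D), 3× down (reaching R) — 6 moves in all.
Check: all required cells visited.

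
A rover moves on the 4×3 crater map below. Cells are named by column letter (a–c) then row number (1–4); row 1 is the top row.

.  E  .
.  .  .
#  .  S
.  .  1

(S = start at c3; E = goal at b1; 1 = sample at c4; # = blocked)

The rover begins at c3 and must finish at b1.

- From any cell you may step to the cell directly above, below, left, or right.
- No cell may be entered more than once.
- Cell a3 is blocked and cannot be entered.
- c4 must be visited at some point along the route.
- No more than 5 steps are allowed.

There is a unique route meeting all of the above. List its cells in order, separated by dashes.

c3 - c4 - b4 - b3 - b2 - b1

The 5-move cap with required stops at c4 leaves no slack for detours.
Route from c3: down 1 to c4, left 1 to b4, up 3 to b1 — 5 moves in all.
Check: all required cells visited; 5 ≤ 5 moves.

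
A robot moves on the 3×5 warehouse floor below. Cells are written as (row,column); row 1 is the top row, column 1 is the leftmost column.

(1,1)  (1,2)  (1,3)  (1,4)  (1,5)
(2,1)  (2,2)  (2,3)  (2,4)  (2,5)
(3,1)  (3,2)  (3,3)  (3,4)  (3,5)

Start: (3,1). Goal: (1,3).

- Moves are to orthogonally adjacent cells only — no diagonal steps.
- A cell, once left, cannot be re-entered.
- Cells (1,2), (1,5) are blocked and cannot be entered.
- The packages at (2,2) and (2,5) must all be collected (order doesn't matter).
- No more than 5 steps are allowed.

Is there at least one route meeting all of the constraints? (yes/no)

no

Even ignoring the no-revisit rule, getting from (3,1) to (1,3), taking the cheapest ordering (3,1) → (2,2) → (2,5) → (1,3) needs at least 2 + 3 + 3 = 8 moves (Manhattan distance per leg), which exceeds the 5-move limit.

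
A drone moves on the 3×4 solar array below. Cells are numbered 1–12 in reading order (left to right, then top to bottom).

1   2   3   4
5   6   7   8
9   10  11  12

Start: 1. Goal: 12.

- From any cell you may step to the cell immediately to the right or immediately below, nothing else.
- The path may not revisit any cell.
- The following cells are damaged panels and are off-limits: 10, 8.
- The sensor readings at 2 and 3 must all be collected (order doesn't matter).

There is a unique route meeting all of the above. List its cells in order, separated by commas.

Moves only go right or down, so the column and row indices never decrease.
Route from 1: 2× right (reaching 3), 2× down (reaching 11), right to 12 — 5 moves in all.
Check: all required cells visited.

1, 2, 3, 7, 11, 12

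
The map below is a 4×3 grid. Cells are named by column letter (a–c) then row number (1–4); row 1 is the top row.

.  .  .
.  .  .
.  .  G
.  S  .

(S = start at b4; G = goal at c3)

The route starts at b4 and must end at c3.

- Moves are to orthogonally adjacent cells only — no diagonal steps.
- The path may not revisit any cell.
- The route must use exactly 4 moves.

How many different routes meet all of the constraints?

Need simple routes of exactly 4 moves from b4 to c3 (Manhattan distance 2, so 1 moves are spent on a detour and 1 undoing it).
Enumerating: b4 b3 b2 c2 c3 | b4 a4 a3 b3 c3.
That gives 2 routes.

2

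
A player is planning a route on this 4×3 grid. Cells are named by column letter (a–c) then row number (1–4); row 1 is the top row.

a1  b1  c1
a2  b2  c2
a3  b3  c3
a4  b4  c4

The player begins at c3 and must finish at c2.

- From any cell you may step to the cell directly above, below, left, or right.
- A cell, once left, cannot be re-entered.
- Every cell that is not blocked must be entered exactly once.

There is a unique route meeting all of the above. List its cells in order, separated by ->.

c3 -> c4 -> b4 -> a4 -> a3 -> b3 -> b2 -> a2 -> a1 -> b1 -> c1 -> c2

Need to visit all 12 open cells exactly once, starting at c3 and ending at c2.
Route from c3: down 1 to c4, left 2 to a4, up 1 to a3, right 1 to b3, up 1 to b2, left 1 to a2, up 1 to a1, right 2 to c1, down 1 to c2 — 11 moves in all.
Check: all 12 open cells covered.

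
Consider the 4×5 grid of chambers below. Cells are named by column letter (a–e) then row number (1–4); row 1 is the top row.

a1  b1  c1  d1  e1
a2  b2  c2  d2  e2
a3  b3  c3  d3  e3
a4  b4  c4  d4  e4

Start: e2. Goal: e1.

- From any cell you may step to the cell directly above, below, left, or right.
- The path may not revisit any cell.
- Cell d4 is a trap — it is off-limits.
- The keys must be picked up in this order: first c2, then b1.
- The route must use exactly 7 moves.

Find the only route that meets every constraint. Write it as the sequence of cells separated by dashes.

e2 - d2 - c2 - b2 - b1 - c1 - d1 - e1

The waypoints must appear in the order c2, b1, with no cell reused.
Route from e2: 3× left (reaching b2), up to b1, 3× right (reaching e1) — 7 moves in all.
Check: order respected (c2 at step 2, b1 at step 4); 7 moves as required.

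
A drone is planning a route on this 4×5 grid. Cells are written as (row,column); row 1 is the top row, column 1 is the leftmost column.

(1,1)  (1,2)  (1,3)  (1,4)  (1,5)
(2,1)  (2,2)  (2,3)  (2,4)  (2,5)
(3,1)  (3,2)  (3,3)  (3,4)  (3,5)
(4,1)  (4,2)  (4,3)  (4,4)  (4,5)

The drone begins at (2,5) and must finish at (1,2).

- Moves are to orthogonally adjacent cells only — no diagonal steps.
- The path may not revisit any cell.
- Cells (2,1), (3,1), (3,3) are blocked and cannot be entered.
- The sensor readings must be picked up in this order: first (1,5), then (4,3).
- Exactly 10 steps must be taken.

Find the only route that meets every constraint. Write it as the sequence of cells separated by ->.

The waypoints must appear in the order (1,5), (4,3), with no cell reused.
Route from (2,5): up 1 to (1,5), left 1 to (1,4), down 3 to (4,4), left 2 to (4,2), up 3 to (1,2) — 10 moves in all.
Check: order respected ((1,5) at step 1, (4,3) at step 6); 10 moves as required.

(2,5) -> (1,5) -> (1,4) -> (2,4) -> (3,4) -> (4,4) -> (4,3) -> (4,2) -> (3,2) -> (2,2) -> (1,2)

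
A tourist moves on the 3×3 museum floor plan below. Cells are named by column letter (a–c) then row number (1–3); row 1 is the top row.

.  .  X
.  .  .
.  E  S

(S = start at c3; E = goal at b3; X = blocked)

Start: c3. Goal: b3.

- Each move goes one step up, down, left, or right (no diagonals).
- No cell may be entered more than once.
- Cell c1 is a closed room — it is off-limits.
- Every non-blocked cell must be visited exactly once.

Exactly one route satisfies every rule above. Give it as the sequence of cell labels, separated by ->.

Need to visit all 8 open cells exactly once, starting at c3 and ending at b3.
Cell a3 has only two open neighbours (a2 and b3), so the path must pass straight through it: one of those is the cell it's entered from and the other is where it exits.
Route from c3: up 1 to c2, left 1 to b2, up 1 to b1, left 1 to a1, down 2 to a3, right 1 to b3 — 7 moves in all.
Check: all 8 open cells covered.

c3 -> c2 -> b2 -> b1 -> a1 -> a2 -> a3 -> b3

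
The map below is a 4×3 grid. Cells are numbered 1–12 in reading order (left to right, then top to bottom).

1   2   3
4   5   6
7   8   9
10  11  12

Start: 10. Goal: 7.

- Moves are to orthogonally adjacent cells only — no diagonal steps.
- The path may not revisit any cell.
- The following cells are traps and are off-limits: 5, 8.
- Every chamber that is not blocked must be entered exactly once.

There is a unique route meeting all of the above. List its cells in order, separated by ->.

10 -> 11 -> 12 -> 9 -> 6 -> 3 -> 2 -> 1 -> 4 -> 7

Need to visit all 10 open cells exactly once, starting at 10 and ending at 7.
Cell 3 has only two open neighbours (6 and 2), so the path must pass straight through it: one of those is the cell it's entered from and the other is where it exits.
Route from 10: right 2 to 12, up 3 to 3, left 2 to 1, down 2 to 7 — 9 moves in all.
Check: all 10 open cells covered.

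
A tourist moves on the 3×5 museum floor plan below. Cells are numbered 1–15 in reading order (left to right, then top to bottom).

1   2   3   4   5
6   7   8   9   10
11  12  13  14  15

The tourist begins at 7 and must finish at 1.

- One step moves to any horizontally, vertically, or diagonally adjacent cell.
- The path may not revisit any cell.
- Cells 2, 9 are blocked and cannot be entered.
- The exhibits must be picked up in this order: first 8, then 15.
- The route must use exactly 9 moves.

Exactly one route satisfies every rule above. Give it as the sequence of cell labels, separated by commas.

The waypoints must appear in the order 8, 15, with no cell reused.
Route from 7: right 1 to 8, up-right 1 to 4, down-right 1 to 10, down 1 to 15, left 3 to 12, up-left 1 to 6, up 1 to 1 — 9 moves in all.
Check: order respected (8 at step 1, 15 at step 4); 9 moves as required.

7, 8, 4, 10, 15, 14, 13, 12, 6, 1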